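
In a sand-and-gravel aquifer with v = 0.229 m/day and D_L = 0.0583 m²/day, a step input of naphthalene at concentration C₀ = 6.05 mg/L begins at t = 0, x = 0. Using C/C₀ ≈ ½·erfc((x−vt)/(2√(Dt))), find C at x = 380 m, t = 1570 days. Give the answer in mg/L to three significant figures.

0.394 mg/L

For a continuous step input, C/C₀ ≈ ½·erfc((x−vt)/(2√(Dt))).
vt = 0.229 × 1570 = 359.53 m and 2√(Dt) = 2√(0.0583 × 1570) = 19.13 m.
Argument (x−vt)/(2√(Dt)) = (380 − 359.53)/19.13 = 1.070; ½·erfc(1.070) = 0.06511.
C = 6.05 × 0.06511 = 0.394 mg/L.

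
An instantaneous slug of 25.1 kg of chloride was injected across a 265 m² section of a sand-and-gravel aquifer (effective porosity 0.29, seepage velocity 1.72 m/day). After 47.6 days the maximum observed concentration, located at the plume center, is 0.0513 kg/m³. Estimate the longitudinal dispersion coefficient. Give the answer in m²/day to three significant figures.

0.0678 m²/day

At the plume center C_max = M/(n_e·A·√(4πDt)), so D = M²/(4πt·(n_e·A·C_max)²).
n_e·A·C_max = 0.29 × 265 × 0.0513 = 3.942 kg/m.
D = 25.1²/(4π × 47.6 × 3.942²) = 0.0678 m²/day.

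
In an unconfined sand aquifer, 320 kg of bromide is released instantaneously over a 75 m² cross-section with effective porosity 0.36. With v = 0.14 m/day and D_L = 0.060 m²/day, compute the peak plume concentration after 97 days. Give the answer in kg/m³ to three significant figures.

The peak of an instantaneous 1D plume sits at x = vt; there the Gaussian factor is 1 and C_max = M/(n_e·A·√(4πDt)), where n_e·A is the pore area the mass is dissolved in.
√(4πDt) = √(4π × 0.060 × 97) = 8.552 m, so C_max = 320/(0.36 × 75 × 8.552) = 1.39 kg/m³.

1.39 kg/m³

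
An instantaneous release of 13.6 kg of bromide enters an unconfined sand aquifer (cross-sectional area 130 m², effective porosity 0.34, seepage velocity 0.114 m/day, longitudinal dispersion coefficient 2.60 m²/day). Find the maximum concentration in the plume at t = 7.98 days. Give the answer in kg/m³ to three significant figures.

The peak of an instantaneous 1D plume sits at x = vt; there the Gaussian factor is 1 and C_max = M/(n_e·A·√(4πDt)), where n_e·A is the pore area the mass is dissolved in.
√(4πDt) = √(4π × 2.60 × 7.98) = 16.15 m, so C_max = 13.6/(0.34 × 130 × 16.15) = 0.0191 kg/m³.

0.0191 kg/m³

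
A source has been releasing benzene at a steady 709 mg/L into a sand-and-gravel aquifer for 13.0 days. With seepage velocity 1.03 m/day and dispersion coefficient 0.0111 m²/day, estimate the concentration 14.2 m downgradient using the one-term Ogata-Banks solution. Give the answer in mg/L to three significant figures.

For a continuous step input, C/C₀ ≈ ½·erfc((x−vt)/(2√(Dt))).
vt = 1.03 × 13.0 = 13.39 m and 2√(Dt) = 2√(0.0111 × 13.0) = 0.7597 m.
Argument (x−vt)/(2√(Dt)) = (14.2 − 13.39)/0.7597 = 1.066; ½·erfc(1.066) = 0.06583.
C = 709 × 0.06583 = 46.7 mg/L.

46.7 mg/L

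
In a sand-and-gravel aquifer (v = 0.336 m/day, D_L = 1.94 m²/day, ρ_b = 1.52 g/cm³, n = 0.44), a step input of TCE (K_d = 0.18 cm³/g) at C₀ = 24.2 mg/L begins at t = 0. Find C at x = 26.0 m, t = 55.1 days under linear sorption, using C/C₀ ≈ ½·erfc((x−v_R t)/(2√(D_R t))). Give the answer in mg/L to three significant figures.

2.47 mg/L

Retardation factor R = 1 + ρ_b·K_d/n = 1 + 1.52 × 0.18/0.44 = 1.622.
Sorption retards both mechanisms: v_R = v/R = 0.2072 m/day, D_R = D/R = 1.196 m²/day.
v_R·t = 0.2072 × 55.1 = 11.41672 m; 2√(D_R t) = 16.24 m; argument = (26.0 − 11.41672)/16.24 = 0.8980.
C = C₀ × ½·erfc(0.8980) = 24.2 × 0.1020 = 2.47 mg/L.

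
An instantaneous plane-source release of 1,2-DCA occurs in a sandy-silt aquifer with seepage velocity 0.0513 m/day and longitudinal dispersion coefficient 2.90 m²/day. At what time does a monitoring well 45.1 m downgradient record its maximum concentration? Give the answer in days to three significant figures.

For the 1D instantaneous-source solution, setting ∂C/∂t = 0 at fixed x gives v²t² + 2Dt − x² = 0, so t = (√(D² + v²x²) − D)/v².
√(D² + v²x²) = √(2.90² + 0.0513² × 45.1²) = 3.710; v² = 0.00263169.
t = (3.710 − 2.90)/0.00263169 = 308 days (vs. the pure-advection estimate x/v = 879 d).

308 days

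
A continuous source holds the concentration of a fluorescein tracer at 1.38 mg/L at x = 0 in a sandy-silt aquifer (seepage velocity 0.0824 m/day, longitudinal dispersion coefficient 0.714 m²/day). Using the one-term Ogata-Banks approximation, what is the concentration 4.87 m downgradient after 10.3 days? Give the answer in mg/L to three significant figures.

For a continuous step input, C/C₀ ≈ ½·erfc((x−vt)/(2√(Dt))).
vt = 0.0824 × 10.3 = 0.84872 m and 2√(Dt) = 2√(0.714 × 10.3) = 5.424 m.
Argument (x−vt)/(2√(Dt)) = (4.87 − 0.84872)/5.424 = 0.7414; ½·erfc(0.7414) = 0.1472.
C = 1.38 × 0.1472 = 0.203 mg/L.

0.203 mg/L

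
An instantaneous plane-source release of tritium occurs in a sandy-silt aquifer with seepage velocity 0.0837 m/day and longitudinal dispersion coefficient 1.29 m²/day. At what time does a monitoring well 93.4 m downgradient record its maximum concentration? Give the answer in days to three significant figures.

For the 1D instantaneous-source solution, setting ∂C/∂t = 0 at fixed x gives v²t² + 2Dt − x² = 0, so t = (√(D² + v²x²) − D)/v².
√(D² + v²x²) = √(1.29² + 0.0837² × 93.4²) = 7.923; v² = 0.00700569.
t = (7.923 − 1.29)/0.00700569 = 947 days (vs. the pure-advection estimate x/v = 1120 d).

947 days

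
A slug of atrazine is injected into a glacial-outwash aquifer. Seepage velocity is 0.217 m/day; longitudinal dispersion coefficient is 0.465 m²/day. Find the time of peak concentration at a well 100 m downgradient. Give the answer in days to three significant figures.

451 days

For the 1D instantaneous-source solution, setting ∂C/∂t = 0 at fixed x gives v²t² + 2Dt − x² = 0, so t = (√(D² + v²x²) − D)/v².
√(D² + v²x²) = √(0.465² + 0.217² × 100²) = 21.70; v² = 0.047089.
t = (21.70 − 0.465)/0.047089 = 451 days (vs. the pure-advection estimate x/v = 461 d).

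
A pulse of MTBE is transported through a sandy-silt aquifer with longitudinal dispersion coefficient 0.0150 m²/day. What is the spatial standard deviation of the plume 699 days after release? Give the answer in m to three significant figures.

Dispersive spreading gives a Gaussian with σ² = 2Dt; advection only shifts the center.
σ = √(2 × 0.0150 × 699) = 4.58 m.

4.58 m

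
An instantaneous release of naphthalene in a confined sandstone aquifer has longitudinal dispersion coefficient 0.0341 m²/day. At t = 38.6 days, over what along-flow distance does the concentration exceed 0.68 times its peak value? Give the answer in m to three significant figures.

2.85 m

The plume is Gaussian with σ = √(2Dt) = √(2 × 0.0341 × 38.6) = 1.623 m.
C/C_peak = exp(−Δx²/(2σ²)) = 0.68 ⇒ Δx = σ·√(−2 ln 0.68) = 1.623 × 0.8783 = 1.425 m.
Width = 2Δx = 2.85 m.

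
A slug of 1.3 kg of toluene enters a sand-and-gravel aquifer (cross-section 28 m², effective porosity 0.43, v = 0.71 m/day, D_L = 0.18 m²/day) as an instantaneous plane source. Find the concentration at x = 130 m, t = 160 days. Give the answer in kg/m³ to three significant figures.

0.000550 kg/m³

For an instantaneous plane source, C(x,t) = M/(n_e·A·√(4πDt)) · exp(−(x−vt)²/(4Dt)), with n_e·A the pore (flow) area.
Plume center vt = 0.71 × 160 = 113.6 m, so the well at 130 m is 16.4 m downgradient of the peak.
√(4πDt) = 19.02 m, giving peak height M/(n_e·A·√(4πDt)) = 1.3/(0.43 × 28 × 19.02) = 0.005677 kg/m³.
(x−vt)²/(4Dt) = (16.4)²/(4 × 0.18 × 160) = 2.335; exp(−2.335) = 0.09681.
C = 0.005677 × 0.09681 = 0.000550 kg/m³.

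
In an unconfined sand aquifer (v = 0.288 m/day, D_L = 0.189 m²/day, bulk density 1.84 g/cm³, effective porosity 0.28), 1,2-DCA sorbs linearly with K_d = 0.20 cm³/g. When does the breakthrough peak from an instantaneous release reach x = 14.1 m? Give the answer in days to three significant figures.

108 days

Retardation factor R = 1 + ρ_b·K_d/n = 1 + 1.84 × 0.20/0.28 = 2.314.
Sorption retards both mechanisms: v_R = v/R = 0.1245 m/day, D_R = D/R = 0.08168 m²/day.
Peak time from v_R²t² + 2D_R t − x² = 0: t = (√(D_R² + v_R²x²) − D_R)/v_R².
√(D_R² + v_R²x²) = √(0.08168² + 0.1245² × 14.1²) = 1.757; v_R² = 0.01550.
t = (1.757 − 0.08168)/0.01550 = 108 days.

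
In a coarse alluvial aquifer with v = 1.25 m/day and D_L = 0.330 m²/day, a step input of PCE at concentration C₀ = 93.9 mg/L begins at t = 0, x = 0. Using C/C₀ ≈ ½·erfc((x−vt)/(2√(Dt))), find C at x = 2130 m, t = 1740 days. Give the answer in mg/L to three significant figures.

85.3 mg/L

For a continuous step input, C/C₀ ≈ ½·erfc((x−vt)/(2√(Dt))).
vt = 1.25 × 1740 = 2175 m and 2√(Dt) = 2√(0.330 × 1740) = 47.92 m.
Argument (x−vt)/(2√(Dt)) = (2130 − 2175)/47.92 = -0.9391; ½·erfc(-0.9391) = 0.9079.
C = 93.9 × 0.9079 = 85.3 mg/L.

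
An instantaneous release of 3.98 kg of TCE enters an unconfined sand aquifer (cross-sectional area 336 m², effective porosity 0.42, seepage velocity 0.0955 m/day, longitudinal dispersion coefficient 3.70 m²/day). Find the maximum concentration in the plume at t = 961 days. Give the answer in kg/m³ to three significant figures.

0.000133 kg/m³

The peak of an instantaneous 1D plume sits at x = vt; there the Gaussian factor is 1 and C_max = M/(n_e·A·√(4πDt)), where n_e·A is the pore area the mass is dissolved in.
√(4πDt) = √(4π × 3.70 × 961) = 211.4 m, so C_max = 3.98/(0.42 × 336 × 211.4) = 0.000133 kg/m³.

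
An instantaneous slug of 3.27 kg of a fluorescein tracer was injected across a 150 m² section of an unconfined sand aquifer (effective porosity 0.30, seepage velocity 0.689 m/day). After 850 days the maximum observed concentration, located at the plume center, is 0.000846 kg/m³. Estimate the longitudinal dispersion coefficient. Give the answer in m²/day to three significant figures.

0.691 m²/day

At the plume center C_max = M/(n_e·A·√(4πDt)), so D = M²/(4πt·(n_e·A·C_max)²).
n_e·A·C_max = 0.30 × 150 × 0.000846 = 0.03807 kg/m.
D = 3.27²/(4π × 850 × 0.03807²) = 0.691 m²/day.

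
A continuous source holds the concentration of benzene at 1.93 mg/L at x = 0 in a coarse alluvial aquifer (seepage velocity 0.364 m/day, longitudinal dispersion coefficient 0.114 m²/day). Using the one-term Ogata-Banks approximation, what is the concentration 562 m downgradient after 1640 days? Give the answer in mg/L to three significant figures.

1.86 mg/L

For a continuous step input, C/C₀ ≈ ½·erfc((x−vt)/(2√(Dt))).
vt = 0.364 × 1640 = 596.96 m and 2√(Dt) = 2√(0.114 × 1640) = 27.35 m.
Argument (x−vt)/(2√(Dt)) = (562 − 596.96)/27.35 = -1.278; ½·erfc(-1.278) = 0.9646.
C = 1.93 × 0.9646 = 1.86 mg/L.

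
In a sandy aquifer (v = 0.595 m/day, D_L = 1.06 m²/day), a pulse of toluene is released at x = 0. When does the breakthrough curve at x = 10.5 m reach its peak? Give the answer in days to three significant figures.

14.9 days

For the 1D instantaneous-source solution, setting ∂C/∂t = 0 at fixed x gives v²t² + 2Dt − x² = 0, so t = (√(D² + v²x²) − D)/v².
√(D² + v²x²) = √(1.06² + 0.595² × 10.5²) = 6.337; v² = 0.354025.
t = (6.337 − 1.06)/0.354025 = 14.9 days (vs. the pure-advection estimate x/v = 17.6 d).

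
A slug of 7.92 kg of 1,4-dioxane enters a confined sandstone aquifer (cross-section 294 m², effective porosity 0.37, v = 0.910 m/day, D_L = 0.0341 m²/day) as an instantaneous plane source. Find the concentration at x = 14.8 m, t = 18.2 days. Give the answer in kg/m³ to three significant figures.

0.00746 kg/m³

For an instantaneous plane source, C(x,t) = M/(n_e·A·√(4πDt)) · exp(−(x−vt)²/(4Dt)), with n_e·A the pore (flow) area.
Plume center vt = 0.910 × 18.2 = 16.562 m, so the well at 14.8 m is 1.762 m upgradient of the peak.
√(4πDt) = 2.793 m, giving peak height M/(n_e·A·√(4πDt)) = 7.92/(0.37 × 294 × 2.793) = 0.02607 kg/m³.
(x−vt)²/(4Dt) = (-1.762)²/(4 × 0.0341 × 18.2) = 1.251; exp(−1.251) = 0.2862.
C = 0.02607 × 0.2862 = 0.00746 kg/m³.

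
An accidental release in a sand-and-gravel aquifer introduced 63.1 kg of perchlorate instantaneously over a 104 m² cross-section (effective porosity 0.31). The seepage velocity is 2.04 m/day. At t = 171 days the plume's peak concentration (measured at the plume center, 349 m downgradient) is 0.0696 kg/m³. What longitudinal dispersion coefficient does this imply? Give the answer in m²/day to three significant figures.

At the plume center C_max = M/(n_e·A·√(4πDt)), so D = M²/(4πt·(n_e·A·C_max)²).
n_e·A·C_max = 0.31 × 104 × 0.0696 = 2.244 kg/m.
D = 63.1²/(4π × 171 × 2.244²) = 0.368 m²/day.

0.368 m²/day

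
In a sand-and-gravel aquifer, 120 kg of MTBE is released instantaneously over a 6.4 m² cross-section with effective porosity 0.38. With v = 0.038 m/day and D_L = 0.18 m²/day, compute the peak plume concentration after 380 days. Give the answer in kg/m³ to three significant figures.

The peak of an instantaneous 1D plume sits at x = vt; there the Gaussian factor is 1 and C_max = M/(n_e·A·√(4πDt)), where n_e·A is the pore area the mass is dissolved in.
√(4πDt) = √(4π × 0.18 × 380) = 29.32 m, so C_max = 120/(0.38 × 6.4 × 29.32) = 1.68 kg/m³.

1.68 kg/m³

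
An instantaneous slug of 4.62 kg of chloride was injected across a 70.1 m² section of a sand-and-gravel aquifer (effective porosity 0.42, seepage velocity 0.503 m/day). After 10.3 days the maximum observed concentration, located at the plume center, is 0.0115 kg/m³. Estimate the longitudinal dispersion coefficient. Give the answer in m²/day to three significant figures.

1.44 m²/day

At the plume center C_max = M/(n_e·A·√(4πDt)), so D = M²/(4πt·(n_e·A·C_max)²).
n_e·A·C_max = 0.42 × 70.1 × 0.0115 = 0.3386 kg/m.
D = 4.62²/(4π × 10.3 × 0.3386²) = 1.44 m²/day.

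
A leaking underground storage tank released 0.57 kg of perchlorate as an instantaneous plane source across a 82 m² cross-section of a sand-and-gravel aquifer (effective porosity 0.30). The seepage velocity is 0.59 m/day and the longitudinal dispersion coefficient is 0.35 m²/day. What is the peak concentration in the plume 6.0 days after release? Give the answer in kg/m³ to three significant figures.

0.00451 kg/m³

The peak of an instantaneous 1D plume sits at x = vt; there the Gaussian factor is 1 and C_max = M/(n_e·A·√(4πDt)), where n_e·A is the pore area the mass is dissolved in.
√(4πDt) = √(4π × 0.35 × 6.0) = 5.137 m, so C_max = 0.57/(0.30 × 82 × 5.137) = 0.00451 kg/m³.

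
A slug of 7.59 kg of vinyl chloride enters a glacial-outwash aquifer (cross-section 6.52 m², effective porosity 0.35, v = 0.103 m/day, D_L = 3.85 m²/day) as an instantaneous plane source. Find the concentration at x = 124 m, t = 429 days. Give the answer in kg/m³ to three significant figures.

For an instantaneous plane source, C(x,t) = M/(n_e·A·√(4πDt)) · exp(−(x−vt)²/(4Dt)), with n_e·A the pore (flow) area.
Plume center vt = 0.103 × 429 = 44.187 m, so the well at 124 m is 79.813 m downgradient of the peak.
√(4πDt) = 144.1 m, giving peak height M/(n_e·A·√(4πDt)) = 7.59/(0.35 × 6.52 × 144.1) = 0.02308 kg/m³.
(x−vt)²/(4Dt) = (79.813)²/(4 × 3.85 × 429) = 0.9642; exp(−0.9642) = 0.3813.
C = 0.02308 × 0.3813 = 0.00880 kg/m³.

0.00880 kg/m³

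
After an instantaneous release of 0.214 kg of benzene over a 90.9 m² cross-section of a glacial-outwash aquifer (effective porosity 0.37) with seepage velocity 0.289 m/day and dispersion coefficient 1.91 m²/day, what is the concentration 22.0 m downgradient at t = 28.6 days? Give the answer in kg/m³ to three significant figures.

For an instantaneous plane source, C(x,t) = M/(n_e·A·√(4πDt)) · exp(−(x−vt)²/(4Dt)), with n_e·A the pore (flow) area.
Plume center vt = 0.289 × 28.6 = 8.2654 m, so the well at 22.0 m is 13.7346 m downgradient of the peak.
√(4πDt) = 26.20 m, giving peak height M/(n_e·A·√(4πDt)) = 0.214/(0.37 × 90.9 × 26.20) = 0.0002429 kg/m³.
(x−vt)²/(4Dt) = (13.7346)²/(4 × 1.91 × 28.6) = 0.8633; exp(−0.8633) = 0.4218.
C = 0.0002429 × 0.4218 = 0.000102 kg/m³.

0.000102 kg/m³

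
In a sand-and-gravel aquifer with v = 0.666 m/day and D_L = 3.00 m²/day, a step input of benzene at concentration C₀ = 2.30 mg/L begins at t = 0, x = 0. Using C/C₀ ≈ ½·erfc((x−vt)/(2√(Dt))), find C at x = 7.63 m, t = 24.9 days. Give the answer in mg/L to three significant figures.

1.77 mg/L

For a continuous step input, C/C₀ ≈ ½·erfc((x−vt)/(2√(Dt))).
vt = 0.666 × 24.9 = 16.5834 m and 2√(Dt) = 2√(3.00 × 24.9) = 17.29 m.
Argument (x−vt)/(2√(Dt)) = (7.63 − 16.5834)/17.29 = -0.5178; ½·erfc(-0.5178) = 0.7680.
C = 2.30 × 0.7680 = 1.77 mg/L.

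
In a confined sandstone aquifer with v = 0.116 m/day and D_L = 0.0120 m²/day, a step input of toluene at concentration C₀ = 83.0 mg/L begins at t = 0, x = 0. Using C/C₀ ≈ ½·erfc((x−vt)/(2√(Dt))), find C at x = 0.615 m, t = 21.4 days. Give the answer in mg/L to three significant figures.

For a continuous step input, C/C₀ ≈ ½·erfc((x−vt)/(2√(Dt))).
vt = 0.116 × 21.4 = 2.4824 m and 2√(Dt) = 2√(0.0120 × 21.4) = 1.014 m.
Argument (x−vt)/(2√(Dt)) = (0.615 − 2.4824)/1.014 = -1.842; ½·erfc(-1.842) = 0.9954.
C = 83.0 × 0.9954 = 82.6 mg/L.

82.6 mg/L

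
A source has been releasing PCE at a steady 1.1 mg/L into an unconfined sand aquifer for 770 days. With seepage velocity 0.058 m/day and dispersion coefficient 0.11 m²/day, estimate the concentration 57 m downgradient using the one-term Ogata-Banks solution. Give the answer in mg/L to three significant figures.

For a continuous step input, C/C₀ ≈ ½·erfc((x−vt)/(2√(Dt))).
vt = 0.058 × 770 = 44.66 m and 2√(Dt) = 2√(0.11 × 770) = 18.41 m.
Argument (x−vt)/(2√(Dt)) = (57 − 44.66)/18.41 = 0.6703; ½·erfc(0.6703) = 0.1716.
C = 1.1 × 0.1716 = 0.189 mg/L.

0.189 mg/L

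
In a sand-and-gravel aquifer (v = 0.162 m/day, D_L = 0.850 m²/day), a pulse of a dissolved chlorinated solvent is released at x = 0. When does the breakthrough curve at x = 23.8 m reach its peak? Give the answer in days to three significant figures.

For the 1D instantaneous-source solution, setting ∂C/∂t = 0 at fixed x gives v²t² + 2Dt − x² = 0, so t = (√(D² + v²x²) − D)/v².
√(D² + v²x²) = √(0.850² + 0.162² × 23.8²) = 3.948; v² = 0.026244.
t = (3.948 − 0.850)/0.026244 = 118 days (vs. the pure-advection estimate x/v = 147 d).

118 days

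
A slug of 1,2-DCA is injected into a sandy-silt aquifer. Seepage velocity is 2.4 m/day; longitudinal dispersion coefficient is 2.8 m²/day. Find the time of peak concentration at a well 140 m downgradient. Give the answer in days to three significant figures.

57.8 days

For the 1D instantaneous-source solution, setting ∂C/∂t = 0 at fixed x gives v²t² + 2Dt − x² = 0, so t = (√(D² + v²x²) − D)/v².
√(D² + v²x²) = √(2.8² + 2.4² × 140²) = 336.0; v² = 5.76.
t = (336.0 − 2.8)/5.76 = 57.8 days (vs. the pure-advection estimate x/v = 58.3 d).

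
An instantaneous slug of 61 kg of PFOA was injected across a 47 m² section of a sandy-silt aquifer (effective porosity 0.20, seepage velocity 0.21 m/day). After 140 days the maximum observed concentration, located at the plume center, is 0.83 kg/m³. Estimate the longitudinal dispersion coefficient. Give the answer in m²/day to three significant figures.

At the plume center C_max = M/(n_e·A·√(4πDt)), so D = M²/(4πt·(n_e·A·C_max)²).
n_e·A·C_max = 0.20 × 47 × 0.83 = 7.802 kg/m.
D = 61²/(4π × 140 × 7.802²) = 0.0347 m²/day.

0.0347 m²/day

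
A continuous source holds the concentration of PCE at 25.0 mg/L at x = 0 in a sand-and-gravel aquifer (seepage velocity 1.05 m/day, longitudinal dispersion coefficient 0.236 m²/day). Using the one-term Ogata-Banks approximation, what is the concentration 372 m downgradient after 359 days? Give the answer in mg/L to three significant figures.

For a continuous step input, C/C₀ ≈ ½·erfc((x−vt)/(2√(Dt))).
vt = 1.05 × 359 = 376.95 m and 2√(Dt) = 2√(0.236 × 359) = 18.41 m.
Argument (x−vt)/(2√(Dt)) = (372 − 376.95)/18.41 = -0.2689; ½·erfc(-0.2689) = 0.6481.
C = 25.0 × 0.6481 = 16.2 mg/L.

16.2 mg/L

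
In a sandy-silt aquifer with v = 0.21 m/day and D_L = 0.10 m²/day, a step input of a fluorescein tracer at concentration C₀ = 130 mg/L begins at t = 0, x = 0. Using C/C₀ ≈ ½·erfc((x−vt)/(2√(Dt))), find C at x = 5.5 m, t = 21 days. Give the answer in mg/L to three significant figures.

For a continuous step input, C/C₀ ≈ ½·erfc((x−vt)/(2√(Dt))).
vt = 0.21 × 21 = 4.41 m and 2√(Dt) = 2√(0.10 × 21) = 2.898 m.
Argument (x−vt)/(2√(Dt)) = (5.5 − 4.41)/2.898 = 0.3761; ½·erfc(0.3761) = 0.2974.
C = 130 × 0.2974 = 38.7 mg/L.

38.7 mg/L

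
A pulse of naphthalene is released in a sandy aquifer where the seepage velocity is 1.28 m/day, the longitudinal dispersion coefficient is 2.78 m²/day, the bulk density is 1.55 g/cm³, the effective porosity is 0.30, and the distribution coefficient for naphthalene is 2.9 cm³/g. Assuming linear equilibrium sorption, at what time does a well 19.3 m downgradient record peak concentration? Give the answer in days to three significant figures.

Retardation factor R = 1 + ρ_b·K_d/n = 1 + 1.55 × 2.9/0.30 = 15.98.
Sorption retards both mechanisms: v_R = v/R = 0.08010 m/day, D_R = D/R = 0.1740 m²/day.
Peak time from v_R²t² + 2D_R t − x² = 0: t = (√(D_R² + v_R²x²) − D_R)/v_R².
√(D_R² + v_R²x²) = √(0.1740² + 0.08010² × 19.3²) = 1.556; v_R² = 0.006416.
t = (1.556 − 0.1740)/0.006416 = 215 days.

215 days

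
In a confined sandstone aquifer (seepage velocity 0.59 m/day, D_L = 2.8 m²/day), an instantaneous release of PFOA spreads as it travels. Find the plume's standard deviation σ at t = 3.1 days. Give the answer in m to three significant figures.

4.17 m

Dispersive spreading gives a Gaussian with σ² = 2Dt; advection only shifts the center.
σ = √(2 × 2.8 × 3.1) = 4.17 m.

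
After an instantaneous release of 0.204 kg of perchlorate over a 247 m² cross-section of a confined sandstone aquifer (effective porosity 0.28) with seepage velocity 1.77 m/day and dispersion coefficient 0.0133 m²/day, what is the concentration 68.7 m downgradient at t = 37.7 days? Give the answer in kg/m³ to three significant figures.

0.000169 kg/m³

For an instantaneous plane source, C(x,t) = M/(n_e·A·√(4πDt)) · exp(−(x−vt)²/(4Dt)), with n_e·A the pore (flow) area.
Plume center vt = 1.77 × 37.7 = 66.729 m, so the well at 68.7 m is 1.971 m downgradient of the peak.
√(4πDt) = 2.510 m, giving peak height M/(n_e·A·√(4πDt)) = 0.204/(0.28 × 247 × 2.510) = 0.001175 kg/m³.
(x−vt)²/(4Dt) = (1.971)²/(4 × 0.0133 × 37.7) = 1.937; exp(−1.937) = 0.1441.
C = 0.001175 × 0.1441 = 0.000169 kg/m³.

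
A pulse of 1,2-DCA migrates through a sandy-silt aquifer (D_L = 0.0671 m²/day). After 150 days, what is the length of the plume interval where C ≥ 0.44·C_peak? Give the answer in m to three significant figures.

11.5 m

The plume is Gaussian with σ = √(2Dt) = √(2 × 0.0671 × 150) = 4.487 m.
C/C_peak = exp(−Δx²/(2σ²)) = 0.44 ⇒ Δx = σ·√(−2 ln 0.44) = 4.487 × 1.281 = 5.748 m.
Width = 2Δx = 11.5 m.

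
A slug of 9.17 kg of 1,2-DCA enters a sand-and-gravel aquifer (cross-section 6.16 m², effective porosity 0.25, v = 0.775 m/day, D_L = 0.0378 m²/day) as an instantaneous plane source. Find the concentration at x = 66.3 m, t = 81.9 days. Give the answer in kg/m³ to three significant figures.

0.501 kg/m³

For an instantaneous plane source, C(x,t) = M/(n_e·A·√(4πDt)) · exp(−(x−vt)²/(4Dt)), with n_e·A the pore (flow) area.
Plume center vt = 0.775 × 81.9 = 63.4725 m, so the well at 66.3 m is 2.8275 m downgradient of the peak.
√(4πDt) = 6.237 m, giving peak height M/(n_e·A·√(4πDt)) = 9.17/(0.25 × 6.16 × 6.237) = 0.9547 kg/m³.
(x−vt)²/(4Dt) = (2.8275)²/(4 × 0.0378 × 81.9) = 0.6456; exp(−0.6456) = 0.5243.
C = 0.9547 × 0.5243 = 0.501 kg/m³.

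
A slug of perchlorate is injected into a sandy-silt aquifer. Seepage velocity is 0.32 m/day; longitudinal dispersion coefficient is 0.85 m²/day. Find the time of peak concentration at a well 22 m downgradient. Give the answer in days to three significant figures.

60.9 days

For the 1D instantaneous-source solution, setting ∂C/∂t = 0 at fixed x gives v²t² + 2Dt − x² = 0, so t = (√(D² + v²x²) − D)/v².
√(D² + v²x²) = √(0.85² + 0.32² × 22²) = 7.091; v² = 0.1024.
t = (7.091 − 0.85)/0.1024 = 60.9 days (vs. the pure-advection estimate x/v = 68.8 d).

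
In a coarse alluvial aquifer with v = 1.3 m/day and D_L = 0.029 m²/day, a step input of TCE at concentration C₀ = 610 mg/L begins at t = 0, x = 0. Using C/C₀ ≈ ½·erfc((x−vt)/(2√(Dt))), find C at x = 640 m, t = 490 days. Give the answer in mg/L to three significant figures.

175 mg/L

For a continuous step input, C/C₀ ≈ ½·erfc((x−vt)/(2√(Dt))).
vt = 1.3 × 490 = 637 m and 2√(Dt) = 2√(0.029 × 490) = 7.539 m.
Argument (x−vt)/(2√(Dt)) = (640 − 637)/7.539 = 0.3979; ½·erfc(0.3979) = 0.2868.
C = 610 × 0.2868 = 175 mg/L.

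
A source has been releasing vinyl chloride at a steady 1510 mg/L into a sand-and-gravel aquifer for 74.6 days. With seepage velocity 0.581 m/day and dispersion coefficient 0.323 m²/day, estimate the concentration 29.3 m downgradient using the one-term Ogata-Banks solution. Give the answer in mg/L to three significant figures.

1480 mg/L

For a continuous step input, C/C₀ ≈ ½·erfc((x−vt)/(2√(Dt))).
vt = 0.581 × 74.6 = 43.3426 m and 2√(Dt) = 2√(0.323 × 74.6) = 9.817 m.
Argument (x−vt)/(2√(Dt)) = (29.3 − 43.3426)/9.817 = -1.430; ½·erfc(-1.430) = 0.9784.
C = 1510 × 0.9784 = 1480 mg/L.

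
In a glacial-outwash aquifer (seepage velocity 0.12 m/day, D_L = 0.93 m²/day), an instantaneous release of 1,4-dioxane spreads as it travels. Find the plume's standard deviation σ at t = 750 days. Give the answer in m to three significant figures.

Dispersive spreading gives a Gaussian with σ² = 2Dt; advection only shifts the center.
σ = √(2 × 0.93 × 750) = 37.3 m.

37.3 m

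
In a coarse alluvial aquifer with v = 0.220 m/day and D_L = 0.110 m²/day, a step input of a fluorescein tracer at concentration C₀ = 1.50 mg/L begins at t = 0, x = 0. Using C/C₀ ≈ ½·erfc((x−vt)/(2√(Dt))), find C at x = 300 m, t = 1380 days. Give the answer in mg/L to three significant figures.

For a continuous step input, C/C₀ ≈ ½·erfc((x−vt)/(2√(Dt))).
vt = 0.220 × 1380 = 303.6 m and 2√(Dt) = 2√(0.110 × 1380) = 24.64 m.
Argument (x−vt)/(2√(Dt)) = (300 − 303.6)/24.64 = -0.1461; ½·erfc(-0.1461) = 0.5818.
C = 1.50 × 0.5818 = 0.873 mg/L.

0.873 mg/L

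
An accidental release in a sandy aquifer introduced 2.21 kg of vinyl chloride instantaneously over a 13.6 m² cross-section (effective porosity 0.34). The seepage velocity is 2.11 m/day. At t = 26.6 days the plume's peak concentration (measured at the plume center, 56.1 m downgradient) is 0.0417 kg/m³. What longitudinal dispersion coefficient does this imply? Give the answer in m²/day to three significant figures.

0.393 m²/day

At the plume center C_max = M/(n_e·A·√(4πDt)), so D = M²/(4πt·(n_e·A·C_max)²).
n_e·A·C_max = 0.34 × 13.6 × 0.0417 = 0.1928 kg/m.
D = 2.21²/(4π × 26.6 × 0.1928²) = 0.393 m²/day.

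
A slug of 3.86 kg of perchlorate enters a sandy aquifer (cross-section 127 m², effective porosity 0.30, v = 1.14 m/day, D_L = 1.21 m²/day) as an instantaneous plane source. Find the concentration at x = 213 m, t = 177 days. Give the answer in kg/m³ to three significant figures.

For an instantaneous plane source, C(x,t) = M/(n_e·A·√(4πDt)) · exp(−(x−vt)²/(4Dt)), with n_e·A the pore (flow) area.
Plume center vt = 1.14 × 177 = 201.78 m, so the well at 213 m is 11.22 m downgradient of the peak.
√(4πDt) = 51.88 m, giving peak height M/(n_e·A·√(4πDt)) = 3.86/(0.30 × 127 × 51.88) = 0.001953 kg/m³.
(x−vt)²/(4Dt) = (11.22)²/(4 × 1.21 × 177) = 0.1469; exp(−0.1469) = 0.8634.
C = 0.001953 × 0.8634 = 0.00169 kg/m³.

0.00169 kg/m³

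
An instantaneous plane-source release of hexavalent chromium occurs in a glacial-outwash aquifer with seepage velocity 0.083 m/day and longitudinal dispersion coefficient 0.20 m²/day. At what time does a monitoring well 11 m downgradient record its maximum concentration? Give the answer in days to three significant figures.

For the 1D instantaneous-source solution, setting ∂C/∂t = 0 at fixed x gives v²t² + 2Dt − x² = 0, so t = (√(D² + v²x²) − D)/v².
√(D² + v²x²) = √(0.20² + 0.083² × 11²) = 0.9346; v² = 0.006889.
t = (0.9346 − 0.20)/0.006889 = 107 days (vs. the pure-advection estimate x/v = 133 d).

107 days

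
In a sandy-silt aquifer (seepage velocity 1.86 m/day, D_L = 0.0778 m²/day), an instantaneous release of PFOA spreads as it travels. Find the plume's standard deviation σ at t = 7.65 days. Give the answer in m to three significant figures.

Dispersive spreading gives a Gaussian with σ² = 2Dt; advection only shifts the center.
σ = √(2 × 0.0778 × 7.65) = 1.09 m.

1.09 m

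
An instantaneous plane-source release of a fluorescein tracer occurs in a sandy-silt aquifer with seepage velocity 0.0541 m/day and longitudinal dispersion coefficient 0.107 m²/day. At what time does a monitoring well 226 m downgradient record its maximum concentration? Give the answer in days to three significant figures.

For the 1D instantaneous-source solution, setting ∂C/∂t = 0 at fixed x gives v²t² + 2Dt − x² = 0, so t = (√(D² + v²x²) − D)/v².
√(D² + v²x²) = √(0.107² + 0.0541² × 226²) = 12.23; v² = 0.00292681.
t = (12.23 − 0.107)/0.00292681 = 4140 days (vs. the pure-advection estimate x/v = 4180 d).

4140 days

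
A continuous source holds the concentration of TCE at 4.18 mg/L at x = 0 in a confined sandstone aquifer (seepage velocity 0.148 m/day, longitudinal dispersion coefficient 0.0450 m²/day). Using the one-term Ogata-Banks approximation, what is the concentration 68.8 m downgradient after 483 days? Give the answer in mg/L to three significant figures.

2.75 mg/L

For a continuous step input, C/C₀ ≈ ½·erfc((x−vt)/(2√(Dt))).
vt = 0.148 × 483 = 71.484 m and 2√(Dt) = 2√(0.0450 × 483) = 9.324 m.
Argument (x−vt)/(2√(Dt)) = (68.8 − 71.484)/9.324 = -0.2879; ½·erfc(-0.2879) = 0.6581.
C = 4.18 × 0.6581 = 2.75 mg/L.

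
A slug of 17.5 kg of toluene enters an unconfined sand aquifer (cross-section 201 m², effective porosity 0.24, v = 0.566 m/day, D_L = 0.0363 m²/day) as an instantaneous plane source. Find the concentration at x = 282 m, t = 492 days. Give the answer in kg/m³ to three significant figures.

0.0203 kg/m³

For an instantaneous plane source, C(x,t) = M/(n_e·A·√(4πDt)) · exp(−(x−vt)²/(4Dt)), with n_e·A the pore (flow) area.
Plume center vt = 0.566 × 492 = 278.472 m, so the well at 282 m is 3.528 m downgradient of the peak.
√(4πDt) = 14.98 m, giving peak height M/(n_e·A·√(4πDt)) = 17.5/(0.24 × 201 × 14.98) = 0.02422 kg/m³.
(x−vt)²/(4Dt) = (3.528)²/(4 × 0.0363 × 492) = 0.1742; exp(−0.1742) = 0.8401.
C = 0.02422 × 0.8401 = 0.0203 kg/m³.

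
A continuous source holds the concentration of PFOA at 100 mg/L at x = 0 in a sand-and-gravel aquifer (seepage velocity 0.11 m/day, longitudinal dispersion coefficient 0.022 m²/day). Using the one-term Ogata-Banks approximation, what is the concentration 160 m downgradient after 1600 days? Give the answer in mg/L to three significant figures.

For a continuous step input, C/C₀ ≈ ½·erfc((x−vt)/(2√(Dt))).
vt = 0.11 × 1600 = 176 m and 2√(Dt) = 2√(0.022 × 1600) = 11.87 m.
Argument (x−vt)/(2√(Dt)) = (160 − 176)/11.87 = -1.348; ½·erfc(-1.348) = 0.9717.
C = 100 × 0.9717 = 97.2 mg/L.

97.2 mg/L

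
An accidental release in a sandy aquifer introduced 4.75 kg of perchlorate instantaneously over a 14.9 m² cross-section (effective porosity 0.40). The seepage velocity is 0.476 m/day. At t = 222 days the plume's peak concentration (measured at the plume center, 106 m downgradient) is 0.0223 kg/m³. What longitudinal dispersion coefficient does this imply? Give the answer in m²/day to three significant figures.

At the plume center C_max = M/(n_e·A·√(4πDt)), so D = M²/(4πt·(n_e·A·C_max)²).
n_e·A·C_max = 0.40 × 14.9 × 0.0223 = 0.1329 kg/m.
D = 4.75²/(4π × 222 × 0.1329²) = 0.458 m²/day.

0.458 m²/day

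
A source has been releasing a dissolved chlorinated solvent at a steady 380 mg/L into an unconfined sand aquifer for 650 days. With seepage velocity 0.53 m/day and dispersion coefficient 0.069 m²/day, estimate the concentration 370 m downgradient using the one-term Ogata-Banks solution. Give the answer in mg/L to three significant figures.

1.35 mg/L

For a continuous step input, C/C₀ ≈ ½·erfc((x−vt)/(2√(Dt))).
vt = 0.53 × 650 = 344.5 m and 2√(Dt) = 2√(0.069 × 650) = 13.39 m.
Argument (x−vt)/(2√(Dt)) = (370 − 344.5)/13.39 = 1.904; ½·erfc(1.904) = 0.003544.
C = 380 × 0.003544 = 1.35 mg/L.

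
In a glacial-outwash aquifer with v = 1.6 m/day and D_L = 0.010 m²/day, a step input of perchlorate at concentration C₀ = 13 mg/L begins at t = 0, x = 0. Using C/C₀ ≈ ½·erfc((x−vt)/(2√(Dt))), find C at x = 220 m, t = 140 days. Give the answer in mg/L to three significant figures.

For a continuous step input, C/C₀ ≈ ½·erfc((x−vt)/(2√(Dt))).
vt = 1.6 × 140 = 224 m and 2√(Dt) = 2√(0.010 × 140) = 2.366 m.
Argument (x−vt)/(2√(Dt)) = (220 − 224)/2.366 = -1.691; ½·erfc(-1.691) = 0.9916.
C = 13 × 0.9916 = 12.9 mg/L.

12.9 mg/L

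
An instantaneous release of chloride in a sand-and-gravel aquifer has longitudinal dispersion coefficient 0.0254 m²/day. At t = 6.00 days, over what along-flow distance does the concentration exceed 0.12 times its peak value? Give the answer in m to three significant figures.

The plume is Gaussian with σ = √(2Dt) = √(2 × 0.0254 × 6.00) = 0.5521 m.
C/C_peak = exp(−Δx²/(2σ²)) = 0.12 ⇒ Δx = σ·√(−2 ln 0.12) = 0.5521 × 2.059 = 1.137 m.
Width = 2Δx = 2.27 m.

2.27 m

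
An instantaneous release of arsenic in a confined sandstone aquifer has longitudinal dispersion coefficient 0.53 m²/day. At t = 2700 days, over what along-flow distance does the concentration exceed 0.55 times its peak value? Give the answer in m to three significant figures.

117 m

The plume is Gaussian with σ = √(2Dt) = √(2 × 0.53 × 2700) = 53.50 m.
C/C_peak = exp(−Δx²/(2σ²)) = 0.55 ⇒ Δx = σ·√(−2 ln 0.55) = 53.50 × 1.093 = 58.48 m.
Width = 2Δx = 117 m.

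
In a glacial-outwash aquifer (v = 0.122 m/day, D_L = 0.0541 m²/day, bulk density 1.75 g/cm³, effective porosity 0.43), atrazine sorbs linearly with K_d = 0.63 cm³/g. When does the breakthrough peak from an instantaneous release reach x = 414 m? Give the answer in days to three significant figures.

Retardation factor R = 1 + ρ_b·K_d/n = 1 + 1.75 × 0.63/0.43 = 3.564.
Sorption retards both mechanisms: v_R = v/R = 0.03423 m/day, D_R = D/R = 0.01518 m²/day.
Peak time from v_R²t² + 2D_R t − x² = 0: t = (√(D_R² + v_R²x²) − D_R)/v_R².
√(D_R² + v_R²x²) = √(0.01518² + 0.03423² × 414²) = 14.17; v_R² = 0.001172.
t = (14.17 − 0.01518)/0.001172 = 12100 days.

12100 days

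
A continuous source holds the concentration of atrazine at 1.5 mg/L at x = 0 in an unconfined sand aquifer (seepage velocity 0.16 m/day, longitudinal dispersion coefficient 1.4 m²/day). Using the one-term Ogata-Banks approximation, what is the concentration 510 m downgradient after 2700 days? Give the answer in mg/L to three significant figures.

0.277 mg/L

For a continuous step input, C/C₀ ≈ ½·erfc((x−vt)/(2√(Dt))).
vt = 0.16 × 2700 = 432 m and 2√(Dt) = 2√(1.4 × 2700) = 123.0 m.
Argument (x−vt)/(2√(Dt)) = (510 − 432)/123.0 = 0.6341; ½·erfc(0.6341) = 0.1849.
C = 1.5 × 0.1849 = 0.277 mg/L.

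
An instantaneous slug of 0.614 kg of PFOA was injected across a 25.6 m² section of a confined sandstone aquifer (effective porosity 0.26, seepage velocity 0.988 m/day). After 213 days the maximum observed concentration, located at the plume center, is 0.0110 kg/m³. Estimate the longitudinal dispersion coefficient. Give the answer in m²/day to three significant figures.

0.0263 m²/day

At the plume center C_max = M/(n_e·A·√(4πDt)), so D = M²/(4πt·(n_e·A·C_max)²).
n_e·A·C_max = 0.26 × 25.6 × 0.0110 = 0.07322 kg/m.
D = 0.614²/(4π × 213 × 0.07322²) = 0.0263 m²/day.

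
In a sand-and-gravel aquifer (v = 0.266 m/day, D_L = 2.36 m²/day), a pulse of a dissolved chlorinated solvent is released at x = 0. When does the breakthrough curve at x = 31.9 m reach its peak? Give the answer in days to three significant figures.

91.1 days

For the 1D instantaneous-source solution, setting ∂C/∂t = 0 at fixed x gives v²t² + 2Dt − x² = 0, so t = (√(D² + v²x²) − D)/v².
√(D² + v²x²) = √(2.36² + 0.266² × 31.9²) = 8.807; v² = 0.070756.
t = (8.807 − 2.36)/0.070756 = 91.1 days (vs. the pure-advection estimate x/v = 120 d).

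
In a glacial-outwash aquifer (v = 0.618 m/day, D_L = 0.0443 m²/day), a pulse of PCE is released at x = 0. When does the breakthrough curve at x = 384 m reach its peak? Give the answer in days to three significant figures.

For the 1D instantaneous-source solution, setting ∂C/∂t = 0 at fixed x gives v²t² + 2Dt − x² = 0, so t = (√(D² + v²x²) − D)/v².
√(D² + v²x²) = √(0.0443² + 0.618² × 384²) = 237.3; v² = 0.381924.
t = (237.3 − 0.0443)/0.381924 = 621 days (vs. the pure-advection estimate x/v = 621 d).

621 days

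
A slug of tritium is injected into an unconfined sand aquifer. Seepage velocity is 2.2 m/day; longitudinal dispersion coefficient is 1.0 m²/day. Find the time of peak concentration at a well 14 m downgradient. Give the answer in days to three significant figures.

6.16 days

For the 1D instantaneous-source solution, setting ∂C/∂t = 0 at fixed x gives v²t² + 2Dt − x² = 0, so t = (√(D² + v²x²) − D)/v².
√(D² + v²x²) = √(1.0² + 2.2² × 14²) = 30.82; v² = 4.84.
t = (30.82 − 1.0)/4.84 = 6.16 days (vs. the pure-advection estimate x/v = 6.36 d).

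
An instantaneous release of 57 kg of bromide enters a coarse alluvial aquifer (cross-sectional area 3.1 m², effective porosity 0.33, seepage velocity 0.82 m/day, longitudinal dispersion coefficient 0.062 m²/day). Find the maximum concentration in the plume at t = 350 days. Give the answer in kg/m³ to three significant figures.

The peak of an instantaneous 1D plume sits at x = vt; there the Gaussian factor is 1 and C_max = M/(n_e·A·√(4πDt)), where n_e·A is the pore area the mass is dissolved in.
√(4πDt) = √(4π × 0.062 × 350) = 16.51 m, so C_max = 57/(0.33 × 3.1 × 16.51) = 3.37 kg/m³.

3.37 kg/m³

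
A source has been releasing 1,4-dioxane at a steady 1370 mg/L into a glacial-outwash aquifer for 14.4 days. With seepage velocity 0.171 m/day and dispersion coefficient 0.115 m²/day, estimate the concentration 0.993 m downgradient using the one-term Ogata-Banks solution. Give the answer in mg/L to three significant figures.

1080 mg/L

For a continuous step input, C/C₀ ≈ ½·erfc((x−vt)/(2√(Dt))).
vt = 0.171 × 14.4 = 2.4624 m and 2√(Dt) = 2√(0.115 × 14.4) = 2.574 m.
Argument (x−vt)/(2√(Dt)) = (0.993 − 2.4624)/2.574 = -0.5709; ½·erfc(-0.5709) = 0.7903.
C = 1370 × 0.7903 = 1080 mg/L.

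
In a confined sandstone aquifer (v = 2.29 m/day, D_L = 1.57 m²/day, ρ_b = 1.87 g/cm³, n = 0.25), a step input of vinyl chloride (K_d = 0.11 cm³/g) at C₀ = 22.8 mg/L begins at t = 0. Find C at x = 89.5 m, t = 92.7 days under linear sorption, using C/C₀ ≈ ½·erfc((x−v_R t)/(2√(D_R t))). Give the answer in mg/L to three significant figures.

Retardation factor R = 1 + ρ_b·K_d/n = 1 + 1.87 × 0.11/0.25 = 1.823.
Sorption retards both mechanisms: v_R = v/R = 1.256 m/day, D_R = D/R = 0.8612 m²/day.
v_R·t = 1.256 × 92.7 = 116.4312 m; 2√(D_R t) = 17.87 m; argument = (89.5 − 116.4312)/17.87 = -1.507.
C = C₀ × ½·erfc(-1.507) = 22.8 × 0.9835 = 22.4 mg/L.

22.4 mg/L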